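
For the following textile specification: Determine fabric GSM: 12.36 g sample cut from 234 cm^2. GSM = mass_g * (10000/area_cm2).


Formula: GSM = mass_g / area_m2
Step 1: Convert area: 234 cm^2 = 234 / 10000 = 0.0234 m^2
Step 2: GSM = 12.36 g / 0.0234 m^2 = 528.2 g/m^2

528.2 g/m^2


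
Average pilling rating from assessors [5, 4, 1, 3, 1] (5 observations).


Formula: Mean = sum / count
Sum = 5 + 4 + 1 + 3 + 1 = 14
Mean = 14 / 5 = 2.8

2.8


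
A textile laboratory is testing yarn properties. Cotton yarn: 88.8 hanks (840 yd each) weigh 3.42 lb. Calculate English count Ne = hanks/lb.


Formula: Ne = hanks / mass_lb
Substituting: Ne = 88.8 / 3.42
Ne = 26.0

26.0 Ne


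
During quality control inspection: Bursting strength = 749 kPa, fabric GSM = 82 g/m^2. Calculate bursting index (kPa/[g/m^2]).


Formula: Bursting Index = Bursting Strength / Fabric GSM
BI = 749 kPa / 82 g/m^2
BI = 9.134 kPa/(g/m^2)

9.134 kPa/(g/m^2)


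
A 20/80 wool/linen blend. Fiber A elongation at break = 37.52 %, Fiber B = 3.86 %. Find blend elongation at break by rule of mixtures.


Formula: Blend property = (fraction_A * property_A) + (fraction_B * property_B)
Step 1: Contribution A = 20/100 * 37.52 % = 7.504 %
Step 2: Contribution B = 80/100 * 3.86 % = 3.088 %
Step 3: Blend elongation at break = 7.504 + 3.088 = 10.592 %

10.592 %


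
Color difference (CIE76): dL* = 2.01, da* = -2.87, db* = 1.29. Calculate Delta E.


Formula: Delta E = sqrt(dL*^2 + da*^2 + db*^2)
Step 1: dL*^2 = 2.01^2 = 4.0401
Step 2: da*^2 = (-2.87)^2 = 8.2369
Step 3: db*^2 = 1.29^2 = 1.6641
Step 4: Sum = 4.0401 + 8.2369 + 1.6641 = 13.9411
Step 5: Delta E = sqrt(13.9411) = 3.73

3.73 Delta E


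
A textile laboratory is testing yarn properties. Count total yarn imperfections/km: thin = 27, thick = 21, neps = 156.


Formula: Total = thin places + thick places + neps
Total = 27 + 21 + 156
Total = 204 imperfections/km

204 imperfections/km


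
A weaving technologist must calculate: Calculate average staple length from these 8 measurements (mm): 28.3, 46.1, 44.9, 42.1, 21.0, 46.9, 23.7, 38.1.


Formula: Mean = sum of lengths / count
Sum = 28.3 + 46.1 + 44.9 + 42.1 + 21.0 + 46.9 + 23.7 + 38.1
Sum = 291.1 mm
Mean = 291.1 / 8 = 36.39 mm

36.39 mm


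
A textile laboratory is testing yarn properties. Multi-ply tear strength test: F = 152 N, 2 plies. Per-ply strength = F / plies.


Formula: Per-ply strength = Total force / Number of plies
Per-ply = 152 N / 2
Per-ply = 76 N

76 N


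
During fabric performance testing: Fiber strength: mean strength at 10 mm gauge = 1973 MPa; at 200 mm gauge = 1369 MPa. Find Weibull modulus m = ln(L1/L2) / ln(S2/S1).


Formula: m = ln(L1/L2) / ln(S2/S1)
Step 1: ln(L1/L2) = ln(10/200) = -2.99573
Step 2: S2/S1 = 1369/1973 = 0.69387
Step 3: ln(S2/S1) = ln(0.69387) = -0.36547
Step 4: m = -2.99573 / -0.36547 = 8.20

8.20 (Weibull m)


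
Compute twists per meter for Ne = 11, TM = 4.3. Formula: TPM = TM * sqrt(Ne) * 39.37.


Formula: TPM = TM * sqrt(Ne) * 39.37
Step 1: sqrt(Ne) = sqrt(11) = 3.3166
Step 2: TM * sqrt(Ne) = 4.3 * 3.3166 = 14.2614
Step 3: TPM = 14.2614 * 39.37 = 561 twists/m

561 twists/m


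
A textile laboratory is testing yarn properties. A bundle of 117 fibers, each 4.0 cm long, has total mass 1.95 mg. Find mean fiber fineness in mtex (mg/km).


Formula: fineness (mtex) = mass (mg) / total length (km) = (mass_mg / total_length_m) * 1000
Step 1: Convert fiber length: 4.0 cm = 0.04 m
Step 2: Total fiber length = 117 * 0.04 = 4.68 m
Step 3: Linear density = 1.95 mg / 4.68 m = 0.4167 mg/m
Step 4: fineness = 0.4167 * 1000 = 416.7 mtex

416.7 mtex


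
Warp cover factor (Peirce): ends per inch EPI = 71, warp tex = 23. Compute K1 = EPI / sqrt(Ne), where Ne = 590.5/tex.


Formula: K1 = EPI / sqrt(Ne), with Ne = 590.5 / tex_warp
Step 1: Ne = 590.5 / 23 = 25.674
Step 2: sqrt(Ne) = sqrt(25.674) = 5.067
Step 3: K1 = 71 / 5.067 = 14.0

14.0


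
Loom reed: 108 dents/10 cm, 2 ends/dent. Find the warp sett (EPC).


Formula: EPC = (dents per 10 cm * ends per dent) / 10
Step 1: Total ends per 10 cm = 108 * 2 = 216
Step 2: EPC = 216 / 10 = 21.6 ends/cm

21.6 ends/cm


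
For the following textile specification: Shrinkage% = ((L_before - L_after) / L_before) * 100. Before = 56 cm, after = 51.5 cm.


Formula: Shrinkage% = ((L_before - L_after) / L_before) * 100
Step 1: Shrinkage = 56 - 51.5 = 4.5 cm
Step 2: Shrinkage% = (4.5 / 56) * 100
Step 3: Shrinkage% = 0.080357 * 100 = 8.0357% ≈ 8.0%

8.0%


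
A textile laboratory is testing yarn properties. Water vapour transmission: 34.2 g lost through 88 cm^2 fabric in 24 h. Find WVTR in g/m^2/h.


Formula: WVTR = mass_loss / (area * time)
Step 1: Convert area: 88 cm^2 = 0.0088 m^2
Step 2: WVTR = 34.2 g / (0.0088 m^2 * 24 h)
Step 3: WVTR = 34.2 / 0.2112 = 161.9 g/m^2/h

161.9 g/m^2/h


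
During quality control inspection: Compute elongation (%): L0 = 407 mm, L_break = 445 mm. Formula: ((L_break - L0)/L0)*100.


Formula: Elongation (%) = ((L_break - L0) / L0) * 100
Step 1: Extension = 445 - 407 = 38 mm
Step 2: Elongation = (38 / 407) * 100
Step 3: Elongation = 0.093366 * 100 = 9.3366% ≈ 9.3%

9.3%


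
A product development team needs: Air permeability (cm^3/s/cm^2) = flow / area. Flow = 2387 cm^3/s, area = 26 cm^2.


Formula: Air Permeability = Airflow / Test Area
AP = 2387 cm^3/s / 26 cm^2
AP = 91.8 cm^3/s/cm^2

91.8 cm^3/s/cm^2


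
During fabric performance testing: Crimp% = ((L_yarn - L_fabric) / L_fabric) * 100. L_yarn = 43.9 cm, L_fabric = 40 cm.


Formula: Crimp% = ((L_yarn - L_fabric) / L_fabric) * 100
Step 1: Extension = 43.9 - 40 = 3.9 cm
Step 2: Crimp% = (3.9 / 40) * 100
Step 3: Crimp% = 0.0975 * 100 = 9.75% ≈ 9.8%

9.8%


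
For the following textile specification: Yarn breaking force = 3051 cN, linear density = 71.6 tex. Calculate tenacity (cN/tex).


Formula: Tenacity = Breaking force / Linear density
Tenacity = 3051 cN / 71.6 tex
Tenacity = 42.61 cN/tex

42.61 cN/tex


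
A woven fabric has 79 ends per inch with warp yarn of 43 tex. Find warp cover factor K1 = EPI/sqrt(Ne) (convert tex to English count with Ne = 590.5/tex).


Formula: K1 = EPI / sqrt(Ne), with Ne = 590.5 / tex_warp
Step 1: Ne = 590.5 / 43 = 13.733
Step 2: sqrt(Ne) = sqrt(13.733) = 3.7058
Step 3: K1 = 79 / 3.7058 = 21.3

21.3


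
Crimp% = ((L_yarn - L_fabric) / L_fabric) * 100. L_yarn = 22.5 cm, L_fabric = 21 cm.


Formula: Crimp% = ((L_yarn - L_fabric) / L_fabric) * 100
Step 1: Extension = 22.5 - 21 = 1.5 cm
Step 2: Crimp% = (1.5 / 21) * 100
Step 3: Crimp% = 0.071429 * 100 = 7.1429% ≈ 7.1%

7.1%


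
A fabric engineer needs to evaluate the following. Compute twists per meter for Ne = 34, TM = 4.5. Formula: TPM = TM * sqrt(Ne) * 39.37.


Formula: TPM = TM * sqrt(Ne) * 39.37
Step 1: sqrt(Ne) = sqrt(34) = 5.831
Step 2: TM * sqrt(Ne) = 4.5 * 5.831 = 26.2395
Step 3: TPM = 26.2395 * 39.37 = 1033 twists/m

1033 twists/m


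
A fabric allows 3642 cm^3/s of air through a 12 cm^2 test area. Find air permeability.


Formula: Air Permeability = Airflow / Test Area
AP = 3642 cm^3/s / 12 cm^2
AP = 303.5 cm^3/s/cm^2

303.5 cm^3/s/cm^2


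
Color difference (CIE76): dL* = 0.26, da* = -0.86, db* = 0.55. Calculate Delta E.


Formula: Delta E = sqrt(dL*^2 + da*^2 + db*^2)
Step 1: dL*^2 = 0.26^2 = 0.0676
Step 2: da*^2 = (-0.86)^2 = 0.7396
Step 3: db*^2 = 0.55^2 = 0.3025
Step 4: Sum = 0.0676 + 0.7396 + 0.3025 = 1.1097
Step 5: Delta E = sqrt(1.1097) = 1.05

1.05 Delta E


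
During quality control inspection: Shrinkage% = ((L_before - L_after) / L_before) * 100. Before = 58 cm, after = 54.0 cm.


Formula: Shrinkage% = ((L_before - L_after) / L_before) * 100
Step 1: Shrinkage = 58 - 54.0 = 4.0 cm
Step 2: Shrinkage% = (4.0 / 58) * 100
Step 3: Shrinkage% = 0.068966 * 100 = 6.8966% ≈ 6.9%

6.9%


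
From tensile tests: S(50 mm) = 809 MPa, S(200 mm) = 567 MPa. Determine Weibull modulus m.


Formula: m = ln(L1/L2) / ln(S2/S1)
Step 1: ln(L1/L2) = ln(50/200) = -1.38629
Step 2: S2/S1 = 567/809 = 0.70087
Step 3: ln(S2/S1) = ln(0.70087) = -0.35543
Step 4: m = -1.38629 / -0.35543 = 3.90

3.90 (Weibull m)


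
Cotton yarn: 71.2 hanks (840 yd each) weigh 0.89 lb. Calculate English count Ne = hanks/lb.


Formula: Ne = hanks / mass_lb
Substituting: Ne = 71.2 / 0.89
Ne = 80.0

80.0 Ne


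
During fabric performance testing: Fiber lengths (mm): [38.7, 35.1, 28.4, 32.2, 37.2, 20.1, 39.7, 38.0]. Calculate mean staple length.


Formula: Mean = sum of lengths / count
Sum = 38.7 + 35.1 + 28.4 + 32.2 + 37.2 + 20.1 + 39.7 + 38.0
Sum = 269.4 mm
Mean = 269.4 / 8 = 33.68 mm

33.68 mm


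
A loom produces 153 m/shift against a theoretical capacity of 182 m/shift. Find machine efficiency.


Formula: Efficiency% = (Actual output / Theoretical output) * 100
Efficiency% = (153 / 182) * 100
Efficiency% = 0.840659 * 100 = 84.0659% ≈ 84.1%

84.1%


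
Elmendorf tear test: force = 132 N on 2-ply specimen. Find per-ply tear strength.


Formula: Per-ply strength = Total force / Number of plies
Per-ply = 132 N / 2
Per-ply = 66 N

66 N


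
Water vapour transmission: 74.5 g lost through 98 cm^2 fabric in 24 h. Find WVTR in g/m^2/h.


Formula: WVTR = mass_loss / (area * time)
Step 1: Convert area: 98 cm^2 = 0.0098 m^2
Step 2: WVTR = 74.5 g / (0.0098 m^2 * 24 h)
Step 3: WVTR = 74.5 / 0.2352 = 316.8 g/m^2/h

316.8 g/m^2/h


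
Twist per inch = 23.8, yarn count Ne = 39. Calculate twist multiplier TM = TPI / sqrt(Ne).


Formula: TM = TPI / sqrt(Ne)
Step 1: sqrt(Ne) = sqrt(39) = 6.245
Step 2: TM = 23.8 / 6.245 = 3.81

3.81 TM


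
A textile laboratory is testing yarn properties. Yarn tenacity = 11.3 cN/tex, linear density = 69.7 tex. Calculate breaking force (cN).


Formula: Breaking force = Tenacity * Linear density
F = 11.3 cN/tex * 69.7 tex
F = 787.61 cN

787.61 cN


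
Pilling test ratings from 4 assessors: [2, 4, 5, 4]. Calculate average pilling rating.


Formula: Mean = sum / count
Sum = 2 + 4 + 5 + 4 = 15
Mean = 15 / 4 = 3.8

3.8


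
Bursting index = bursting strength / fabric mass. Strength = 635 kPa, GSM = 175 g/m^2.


Formula: Bursting Index = Bursting Strength / Fabric GSM
BI = 635 kPa / 175 g/m^2
BI = 3.629 kPa/(g/m^2)

3.629 kPa/(g/m^2)


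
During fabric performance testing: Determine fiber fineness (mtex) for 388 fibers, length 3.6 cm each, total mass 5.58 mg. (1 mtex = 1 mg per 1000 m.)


Formula: fineness (mtex) = mass (mg) / total length (km) = (mass_mg / total_length_m) * 1000
Step 1: Convert fiber length: 3.6 cm = 0.036 m
Step 2: Total fiber length = 388 * 0.036 = 13.968 m
Step 3: Linear density = 5.58 mg / 13.968 m = 0.3995 mg/m
Step 4: fineness = 0.3995 * 1000 = 399.5 mtex

399.5 mtex


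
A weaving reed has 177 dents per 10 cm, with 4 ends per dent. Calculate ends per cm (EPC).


Formula: EPC = (dents per 10 cm * ends per dent) / 10
Step 1: Total ends per 10 cm = 177 * 4 = 708
Step 2: EPC = 708 / 10 = 70.8 ends/cm

70.8 ends/cm


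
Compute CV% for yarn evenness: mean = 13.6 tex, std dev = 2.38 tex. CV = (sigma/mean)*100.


Formula: CV% = (standard deviation / mean) * 100
Step 1: Ratio = 2.38 / 13.6 = 0.175
Step 2: CV% = 0.175 * 100 = 17.5%

17.5%


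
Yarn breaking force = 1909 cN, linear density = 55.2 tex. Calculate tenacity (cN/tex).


Formula: Tenacity = Breaking force / Linear density
Tenacity = 1909 cN / 55.2 tex
Tenacity = 34.58 cN/tex

34.58 cN/tex


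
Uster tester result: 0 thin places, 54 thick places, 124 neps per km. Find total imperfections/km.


Formula: Total = thin places + thick places + neps
Total = 0 + 54 + 124
Total = 178 imperfections/km

178 imperfections/km


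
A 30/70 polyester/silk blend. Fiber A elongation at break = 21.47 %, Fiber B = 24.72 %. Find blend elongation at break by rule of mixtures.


Formula: Blend property = (fraction_A * property_A) + (fraction_B * property_B)
Step 1: Contribution A = 30/100 * 21.47 % = 6.441 %
Step 2: Contribution B = 70/100 * 24.72 % = 17.304 %
Step 3: Blend elongation at break = 6.441 + 17.304 = 23.745 %

23.745 %


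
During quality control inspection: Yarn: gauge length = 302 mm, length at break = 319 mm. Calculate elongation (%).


Formula: Elongation (%) = ((L_break - L0) / L0) * 100
Step 1: Extension = 319 - 302 = 17 mm
Step 2: Elongation = (17 / 302) * 100
Step 3: Elongation = 0.056291 * 100 = 5.6291% ≈ 5.6%

5.6%


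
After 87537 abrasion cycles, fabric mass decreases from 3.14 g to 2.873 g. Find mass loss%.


Formula: Mass loss% = ((m_before - m_after) / m_before) * 100
Step 1: Mass loss = 3.14 - 2.873 = 0.267 g
Step 2: Ratio = 0.267 / 3.14 = 0.0850318
Step 3: Mass loss% = 0.0850318 * 100 = 8.50318% ≈ 8.50%

8.50%


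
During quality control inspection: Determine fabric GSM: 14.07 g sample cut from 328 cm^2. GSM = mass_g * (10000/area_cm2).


Formula: GSM = mass_g / area_m2
Step 1: Convert area: 328 cm^2 = 328 / 10000 = 0.0328 m^2
Step 2: GSM = 14.07 g / 0.0328 m^2 = 429.0 g/m^2

429.0 g/m^2


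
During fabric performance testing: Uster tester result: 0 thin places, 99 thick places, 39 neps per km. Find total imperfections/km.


Formula: Total = thin places + thick places + neps
Total = 0 + 99 + 39
Total = 138 imperfections/km

138 imperfections/km


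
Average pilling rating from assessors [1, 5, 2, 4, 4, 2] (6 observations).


Formula: Mean = sum / count
Sum = 1 + 5 + 2 + 4 + 4 + 2 = 18
Mean = 18 / 6 = 3.0

3.0


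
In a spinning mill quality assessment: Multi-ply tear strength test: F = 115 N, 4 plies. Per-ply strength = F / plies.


Formula: Per-ply strength = Total force / Number of plies
Per-ply = 115 N / 4
Per-ply = 28.75 N

28.75 N


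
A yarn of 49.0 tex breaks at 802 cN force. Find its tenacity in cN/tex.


Formula: Tenacity = Breaking force / Linear density
Tenacity = 802 cN / 49.0 tex
Tenacity = 16.37 cN/tex

16.37 cN/tex


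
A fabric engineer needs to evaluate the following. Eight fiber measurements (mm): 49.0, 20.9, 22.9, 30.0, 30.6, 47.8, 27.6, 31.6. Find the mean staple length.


Formula: Mean = sum of lengths / count
Sum = 49.0 + 20.9 + 22.9 + 30.0 + 30.6 + 47.8 + 27.6 + 31.6
Sum = 260.4 mm
Mean = 260.4 / 8 = 32.55 mm

32.55 mm


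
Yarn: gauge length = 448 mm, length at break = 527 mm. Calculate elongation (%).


Formula: Elongation (%) = ((L_break - L0) / L0) * 100
Step 1: Extension = 527 - 448 = 79 mm
Step 2: Elongation = (79 / 448) * 100
Step 3: Elongation = 0.176339 * 100 = 17.6339% ≈ 17.6%

17.6%


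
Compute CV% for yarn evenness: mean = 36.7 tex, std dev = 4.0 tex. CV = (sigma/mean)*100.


Formula: CV% = (standard deviation / mean) * 100
Step 1: Ratio = 4.0 / 36.7 = 0.108992
Step 2: CV% = 0.108992 * 100 = 10.8992% ≈ 10.9%

10.9%


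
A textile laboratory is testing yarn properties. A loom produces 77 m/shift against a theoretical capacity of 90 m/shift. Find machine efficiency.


Formula: Efficiency% = (Actual output / Theoretical output) * 100
Efficiency% = (77 / 90) * 100
Efficiency% = 0.855556 * 100 = 85.5556% ≈ 85.6%

85.6%


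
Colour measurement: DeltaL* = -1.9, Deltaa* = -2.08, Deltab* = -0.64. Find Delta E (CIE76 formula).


Formula: Delta E = sqrt(dL*^2 + da*^2 + db*^2)
Step 1: dL*^2 = (-1.9)^2 = 3.61
Step 2: da*^2 = (-2.08)^2 = 4.3264
Step 3: db*^2 = (-0.64)^2 = 0.4096
Step 4: Sum = 3.61 + 4.3264 + 0.4096 = 8.346
Step 5: Delta E = sqrt(8.346) = 2.89

2.89 Delta E


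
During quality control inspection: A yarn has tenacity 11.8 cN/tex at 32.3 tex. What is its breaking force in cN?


Formula: Breaking force = Tenacity * Linear density
F = 11.8 cN/tex * 32.3 tex
F = 381.14 cN

381.14 cN


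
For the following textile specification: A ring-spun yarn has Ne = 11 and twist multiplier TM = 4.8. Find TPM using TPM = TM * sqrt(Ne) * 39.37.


Formula: TPM = TM * sqrt(Ne) * 39.37
Step 1: sqrt(Ne) = sqrt(11) = 3.3166
Step 2: TM * sqrt(Ne) = 4.8 * 3.3166 = 15.9197
Step 3: TPM = 15.9197 * 39.37 = 627 twists/m

627 twists/m


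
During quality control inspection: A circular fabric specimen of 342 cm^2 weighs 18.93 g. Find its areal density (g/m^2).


Formula: GSM = mass_g / area_m2
Step 1: Convert area: 342 cm^2 = 342 / 10000 = 0.0342 m^2
Step 2: GSM = 18.93 g / 0.0342 m^2 = 553.5 g/m^2

553.5 g/m^2


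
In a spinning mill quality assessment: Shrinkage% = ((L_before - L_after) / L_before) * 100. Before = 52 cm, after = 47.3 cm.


Formula: Shrinkage% = ((L_before - L_after) / L_before) * 100
Step 1: Shrinkage = 52 - 47.3 = 4.7 cm
Step 2: Shrinkage% = (4.7 / 52) * 100
Step 3: Shrinkage% = 0.090385 * 100 = 9.0385% ≈ 9.0%

9.0%


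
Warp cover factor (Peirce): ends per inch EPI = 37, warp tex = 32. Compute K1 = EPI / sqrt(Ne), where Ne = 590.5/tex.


Formula: K1 = EPI / sqrt(Ne), with Ne = 590.5 / tex_warp
Step 1: Ne = 590.5 / 32 = 18.453
Step 2: sqrt(Ne) = sqrt(18.453) = 4.2957
Step 3: K1 = 37 / 4.2957 = 8.6

8.6


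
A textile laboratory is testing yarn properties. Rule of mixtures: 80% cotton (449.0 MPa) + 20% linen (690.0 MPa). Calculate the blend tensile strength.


Formula: Blend property = (fraction_A * property_A) + (fraction_B * property_B)
Step 1: Contribution A = 80/100 * 449.0 MPa = 359.2 MPa
Step 2: Contribution B = 20/100 * 690.0 MPa = 138.0 MPa
Step 3: Blend tensile strength = 359.2 + 138.0 = 497.2 MPa

497.2 MPa


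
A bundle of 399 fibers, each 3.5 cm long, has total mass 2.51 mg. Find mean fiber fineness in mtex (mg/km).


Formula: fineness (mtex) = mass (mg) / total length (km) = (mass_mg / total_length_m) * 1000
Step 1: Convert fiber length: 3.5 cm = 0.035 m
Step 2: Total fiber length = 399 * 0.035 = 13.965 m
Step 3: Linear density = 2.51 mg / 13.965 m = 0.1797 mg/m
Step 4: fineness = 0.1797 * 1000 = 179.7 mtex

179.7 mtex


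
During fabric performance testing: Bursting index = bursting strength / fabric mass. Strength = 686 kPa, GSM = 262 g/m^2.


Formula: Bursting Index = Bursting Strength / Fabric GSM
BI = 686 kPa / 262 g/m^2
BI = 2.618 kPa/(g/m^2)

2.618 kPa/(g/m^2)


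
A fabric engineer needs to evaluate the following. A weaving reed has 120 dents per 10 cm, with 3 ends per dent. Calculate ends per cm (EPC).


Formula: EPC = (dents per 10 cm * ends per dent) / 10
Step 1: Total ends per 10 cm = 120 * 3 = 360
Step 2: EPC = 360 / 10 = 36.0 ends/cm

36.0 ends/cm


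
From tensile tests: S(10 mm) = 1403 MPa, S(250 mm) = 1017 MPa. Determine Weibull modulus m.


Formula: m = ln(L1/L2) / ln(S2/S1)
Step 1: ln(L1/L2) = ln(10/250) = -3.21888
Step 2: S2/S1 = 1017/1403 = 0.72488
Step 3: ln(S2/S1) = ln(0.72488) = -0.32175
Step 4: m = -3.21888 / -0.32175 = 10.00

10.00 (Weibull m)


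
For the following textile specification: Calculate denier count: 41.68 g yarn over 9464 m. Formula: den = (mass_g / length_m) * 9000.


Formula: den = (mass_g / length_m) * 9000
Substituting: den = (41.68 / 9464) * 9000
Intermediate: 41.68 / 9464 = 0.00440406 g/m
den = 0.00440406 * 9000 = 39.6 denier

39.6 denier


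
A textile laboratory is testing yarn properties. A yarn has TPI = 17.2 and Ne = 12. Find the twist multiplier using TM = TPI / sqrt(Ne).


Formula: TM = TPI / sqrt(Ne)
Step 1: sqrt(Ne) = sqrt(12) = 3.4641
Step 2: TM = 17.2 / 3.4641 = 4.97

4.97 TM


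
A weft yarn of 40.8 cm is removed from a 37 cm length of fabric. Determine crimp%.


Formula: Crimp% = ((L_yarn - L_fabric) / L_fabric) * 100
Step 1: Extension = 40.8 - 37 = 3.8 cm
Step 2: Crimp% = (3.8 / 37) * 100
Step 3: Crimp% = 0.102703 * 100 = 10.2703% ≈ 10.3%

10.3%


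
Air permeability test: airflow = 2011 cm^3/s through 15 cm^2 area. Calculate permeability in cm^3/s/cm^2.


Formula: Air Permeability = Airflow / Test Area
AP = 2011 cm^3/s / 15 cm^2
AP = 134.1 cm^3/s/cm^2

134.1 cm^3/s/cm^2


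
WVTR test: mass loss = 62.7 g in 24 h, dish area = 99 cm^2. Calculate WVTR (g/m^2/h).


Formula: WVTR = mass_loss / (area * time)
Step 1: Convert area: 99 cm^2 = 0.0099 m^2
Step 2: WVTR = 62.7 g / (0.0099 m^2 * 24 h)
Step 3: WVTR = 62.7 / 0.2376 = 263.9 g/m^2/h

263.9 g/m^2/h


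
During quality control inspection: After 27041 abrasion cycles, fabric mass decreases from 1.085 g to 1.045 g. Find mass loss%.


Formula: Mass loss% = ((m_before - m_after) / m_before) * 100
Step 1: Mass loss = 1.085 - 1.045 = 0.04 g
Step 2: Ratio = 0.04 / 1.085 = 0.0368664
Step 3: Mass loss% = 0.0368664 * 100 = 3.68664% ≈ 3.69%

3.69%


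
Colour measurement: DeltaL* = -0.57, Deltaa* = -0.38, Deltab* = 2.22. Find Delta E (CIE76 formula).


Formula: Delta E = sqrt(dL*^2 + da*^2 + db*^2)
Step 1: dL*^2 = (-0.57)^2 = 0.3249
Step 2: da*^2 = (-0.38)^2 = 0.1444
Step 3: db*^2 = 2.22^2 = 4.9284
Step 4: Sum = 0.3249 + 0.1444 + 4.9284 = 5.3977
Step 5: Delta E = sqrt(5.3977) = 2.32

2.32 Delta E


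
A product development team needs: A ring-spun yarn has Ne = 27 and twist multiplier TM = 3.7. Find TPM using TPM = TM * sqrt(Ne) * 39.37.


Formula: TPM = TM * sqrt(Ne) * 39.37
Step 1: sqrt(Ne) = sqrt(27) = 5.1962
Step 2: TM * sqrt(Ne) = 3.7 * 5.1962 = 19.2259
Step 3: TPM = 19.2259 * 39.37 = 757 twists/m

757 twists/m


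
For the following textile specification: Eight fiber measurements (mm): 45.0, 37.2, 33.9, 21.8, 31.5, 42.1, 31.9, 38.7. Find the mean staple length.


Formula: Mean = sum of lengths / count
Sum = 45.0 + 37.2 + 33.9 + 21.8 + 31.5 + 42.1 + 31.9 + 38.7
Sum = 282.1 mm
Mean = 282.1 / 8 = 35.26 mm

35.26 mm


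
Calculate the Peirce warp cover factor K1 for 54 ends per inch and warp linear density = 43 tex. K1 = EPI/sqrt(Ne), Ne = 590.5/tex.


Formula: K1 = EPI / sqrt(Ne), with Ne = 590.5 / tex_warp
Step 1: Ne = 590.5 / 43 = 13.733
Step 2: sqrt(Ne) = sqrt(13.733) = 3.7058
Step 3: K1 = 54 / 3.7058 = 14.6

14.6


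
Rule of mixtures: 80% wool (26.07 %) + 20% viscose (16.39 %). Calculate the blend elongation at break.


Formula: Blend property = (fraction_A * property_A) + (fraction_B * property_B)
Step 1: Contribution A = 80/100 * 26.07 % = 20.856 %
Step 2: Contribution B = 20/100 * 16.39 % = 3.278 %
Step 3: Blend elongation at break = 20.856 + 3.278 = 24.134 %

24.134 %


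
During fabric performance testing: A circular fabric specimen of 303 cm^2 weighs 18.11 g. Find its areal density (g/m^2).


Formula: GSM = mass_g / area_m2
Step 1: Convert area: 303 cm^2 = 303 / 10000 = 0.0303 m^2
Step 2: GSM = 18.11 g / 0.0303 m^2 = 597.7 g/m^2

597.7 g/m^2


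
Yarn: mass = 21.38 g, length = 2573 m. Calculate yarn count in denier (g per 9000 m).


Formula: den = (mass_g / length_m) * 9000
Substituting: den = (21.38 / 2573) * 9000
Intermediate: 21.38 / 2573 = 0.00830937 g/m
den = 0.00830937 * 9000 = 74.8 denier

74.8 denier


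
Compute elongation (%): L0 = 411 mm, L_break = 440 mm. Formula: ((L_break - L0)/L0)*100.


Formula: Elongation (%) = ((L_break - L0) / L0) * 100
Step 1: Extension = 440 - 411 = 29 mm
Step 2: Elongation = (29 / 411) * 100
Step 3: Elongation = 0.07056 * 100 = 7.056% ≈ 7.1%

7.1%


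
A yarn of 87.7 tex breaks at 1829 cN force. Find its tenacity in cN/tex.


Formula: Tenacity = Breaking force / Linear density
Tenacity = 1829 cN / 87.7 tex
Tenacity = 20.86 cN/tex

20.86 cN/tex


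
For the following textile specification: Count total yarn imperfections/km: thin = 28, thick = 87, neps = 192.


Formula: Total = thin places + thick places + neps
Total = 28 + 87 + 192
Total = 307 imperfections/km

307 imperfections/km


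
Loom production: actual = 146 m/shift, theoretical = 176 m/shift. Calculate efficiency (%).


Formula: Efficiency% = (Actual output / Theoretical output) * 100
Efficiency% = (146 / 176) * 100
Efficiency% = 0.829545 * 100 = 82.9545% ≈ 83.0%

83.0%


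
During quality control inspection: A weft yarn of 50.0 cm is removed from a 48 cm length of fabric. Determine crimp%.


Formula: Crimp% = ((L_yarn - L_fabric) / L_fabric) * 100
Step 1: Extension = 50.0 - 48 = 2.0 cm
Step 2: Crimp% = (2.0 / 48) * 100
Step 3: Crimp% = 0.041667 * 100 = 4.1667% ≈ 4.2%

4.2%


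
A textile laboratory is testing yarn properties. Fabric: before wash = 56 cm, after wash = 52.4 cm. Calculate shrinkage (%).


Formula: Shrinkage% = ((L_before - L_after) / L_before) * 100
Step 1: Shrinkage = 56 - 52.4 = 3.6 cm
Step 2: Shrinkage% = (3.6 / 56) * 100
Step 3: Shrinkage% = 0.064286 * 100 = 6.4286% ≈ 6.4%

6.4%


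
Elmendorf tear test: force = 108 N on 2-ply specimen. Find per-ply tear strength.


Formula: Per-ply strength = Total force / Number of plies
Per-ply = 108 N / 2
Per-ply = 54 N

54 N


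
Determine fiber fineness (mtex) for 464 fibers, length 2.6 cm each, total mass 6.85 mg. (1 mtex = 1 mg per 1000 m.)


Formula: fineness (mtex) = mass (mg) / total length (km) = (mass_mg / total_length_m) * 1000
Step 1: Convert fiber length: 2.6 cm = 0.026 m
Step 2: Total fiber length = 464 * 0.026 = 12.064 m
Step 3: Linear density = 6.85 mg / 12.064 m = 0.5678 mg/m
Step 4: fineness = 0.5678 * 1000 = 567.8 mtex

567.8 mtex


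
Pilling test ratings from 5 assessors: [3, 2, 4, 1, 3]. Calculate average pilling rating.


Formula: Mean = sum / count
Sum = 3 + 2 + 4 + 1 + 3 = 13
Mean = 13 / 5 = 2.6

2.6


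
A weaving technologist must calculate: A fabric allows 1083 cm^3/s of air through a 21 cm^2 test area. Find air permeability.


Formula: Air Permeability = Airflow / Test Area
AP = 1083 cm^3/s / 21 cm^2
AP = 51.6 cm^3/s/cm^2

51.6 cm^3/s/cm^2


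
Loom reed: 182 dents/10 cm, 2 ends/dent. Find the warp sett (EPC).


Formula: EPC = (dents per 10 cm * ends per dent) / 10
Step 1: Total ends per 10 cm = 182 * 2 = 364
Step 2: EPC = 364 / 10 = 36.4 ends/cm

36.4 ends/cm


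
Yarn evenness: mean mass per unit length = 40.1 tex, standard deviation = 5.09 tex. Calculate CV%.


Formula: CV% = (standard deviation / mean) * 100
Step 1: Ratio = 5.09 / 40.1 = 0.126933
Step 2: CV% = 0.126933 * 100 = 12.6933% ≈ 12.7%

12.7%


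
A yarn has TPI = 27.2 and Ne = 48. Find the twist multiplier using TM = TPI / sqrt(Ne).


Formula: TM = TPI / sqrt(Ne)
Step 1: sqrt(Ne) = sqrt(48) = 6.9282
Step 2: TM = 27.2 / 6.9282 = 3.93

3.93 TM


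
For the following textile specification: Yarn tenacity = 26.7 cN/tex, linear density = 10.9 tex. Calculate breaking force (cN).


Formula: Breaking force = Tenacity * Linear density
F = 26.7 cN/tex * 10.9 tex
F = 291.03 cN

291.03 cN


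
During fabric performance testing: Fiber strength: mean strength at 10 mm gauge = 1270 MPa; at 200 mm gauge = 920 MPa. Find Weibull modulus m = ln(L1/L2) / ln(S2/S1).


Formula: m = ln(L1/L2) / ln(S2/S1)
Step 1: ln(L1/L2) = ln(10/200) = -2.99573
Step 2: S2/S1 = 920/1270 = 0.72441
Step 3: ln(S2/S1) = ln(0.72441) = -0.32240
Step 4: m = -2.99573 / -0.32240 = 9.29

9.29 (Weibull m)


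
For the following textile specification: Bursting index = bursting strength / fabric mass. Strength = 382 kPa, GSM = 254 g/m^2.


Formula: Bursting Index = Bursting Strength / Fabric GSM
BI = 382 kPa / 254 g/m^2
BI = 1.504 kPa/(g/m^2)

1.504 kPa/(g/m^2)


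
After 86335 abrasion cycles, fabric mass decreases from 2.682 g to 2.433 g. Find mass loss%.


Formula: Mass loss% = ((m_before - m_after) / m_before) * 100
Step 1: Mass loss = 2.682 - 2.433 = 0.249 g
Step 2: Ratio = 0.249 / 2.682 = 0.0928412
Step 3: Mass loss% = 0.0928412 * 100 = 9.28412% ≈ 9.28%

9.28%


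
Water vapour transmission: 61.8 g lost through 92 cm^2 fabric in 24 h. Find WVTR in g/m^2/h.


Formula: WVTR = mass_loss / (area * time)
Step 1: Convert area: 92 cm^2 = 0.0092 m^2
Step 2: WVTR = 61.8 g / (0.0092 m^2 * 24 h)
Step 3: WVTR = 61.8 / 0.2208 = 279.9 g/m^2/h

279.9 g/m^2/h


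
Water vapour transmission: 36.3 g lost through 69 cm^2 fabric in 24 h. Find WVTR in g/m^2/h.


Formula: WVTR = mass_loss / (area * time)
Step 1: Convert area: 69 cm^2 = 0.0069 m^2
Step 2: WVTR = 36.3 g / (0.0069 m^2 * 24 h)
Step 3: WVTR = 36.3 / 0.1656 = 219.2 g/m^2/h

219.2 g/m^2/h


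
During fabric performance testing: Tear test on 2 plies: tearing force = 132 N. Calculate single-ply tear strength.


Formula: Per-ply strength = Total force / Number of plies
Per-ply = 132 N / 2
Per-ply = 66 N

66 N


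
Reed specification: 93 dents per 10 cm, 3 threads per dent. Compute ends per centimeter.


Formula: EPC = (dents per 10 cm * ends per dent) / 10
Step 1: Total ends per 10 cm = 93 * 3 = 279
Step 2: EPC = 279 / 10 = 27.9 ends/cm

27.9 ends/cm


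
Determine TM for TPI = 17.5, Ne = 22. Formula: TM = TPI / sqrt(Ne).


Formula: TM = TPI / sqrt(Ne)
Step 1: sqrt(Ne) = sqrt(22) = 4.6904
Step 2: TM = 17.5 / 4.6904 = 3.73

3.73 TM


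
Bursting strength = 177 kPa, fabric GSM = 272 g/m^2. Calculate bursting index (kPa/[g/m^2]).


Formula: Bursting Index = Bursting Strength / Fabric GSM
BI = 177 kPa / 272 g/m^2
BI = 0.651 kPa/(g/m^2)

0.651 kPa/(g/m^2)


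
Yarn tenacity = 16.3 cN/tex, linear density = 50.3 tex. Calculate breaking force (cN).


Formula: Breaking force = Tenacity * Linear density
F = 16.3 cN/tex * 50.3 tex
F = 819.89 cN

819.89 cN


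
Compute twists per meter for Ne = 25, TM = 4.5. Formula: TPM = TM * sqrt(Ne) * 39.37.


Formula: TPM = TM * sqrt(Ne) * 39.37
Step 1: sqrt(Ne) = sqrt(25) = 5
Step 2: TM * sqrt(Ne) = 4.5 * 5 = 22.5
Step 3: TPM = 22.5 * 39.37 = 886 twists/m

886 twists/m


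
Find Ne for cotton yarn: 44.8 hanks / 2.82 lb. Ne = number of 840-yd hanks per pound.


Formula: Ne = hanks / mass_lb
Substituting: Ne = 44.8 / 2.82
Ne = 15.9

15.9 Ne


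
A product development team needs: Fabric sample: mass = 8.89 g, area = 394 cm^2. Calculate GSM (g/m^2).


Formula: GSM = mass_g / area_m2
Step 1: Convert area: 394 cm^2 = 394 / 10000 = 0.0394 m^2
Step 2: GSM = 8.89 g / 0.0394 m^2 = 225.6 g/m^2

225.6 g/m^2


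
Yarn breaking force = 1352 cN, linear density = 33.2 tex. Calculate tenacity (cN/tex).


Formula: Tenacity = Breaking force / Linear density
Tenacity = 1352 cN / 33.2 tex
Tenacity = 40.72 cN/tex

40.72 cN/tex


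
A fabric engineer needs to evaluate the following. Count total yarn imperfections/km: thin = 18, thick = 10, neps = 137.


Formula: Total = thin places + thick places + neps
Total = 18 + 10 + 137
Total = 165 imperfections/km

165 imperfections/km


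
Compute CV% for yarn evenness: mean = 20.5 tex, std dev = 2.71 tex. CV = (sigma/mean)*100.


Formula: CV% = (standard deviation / mean) * 100
Step 1: Ratio = 2.71 / 20.5 = 0.132195
Step 2: CV% = 0.132195 * 100 = 13.2195% ≈ 13.2%

13.2%


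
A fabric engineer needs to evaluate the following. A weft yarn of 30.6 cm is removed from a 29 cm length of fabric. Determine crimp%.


Formula: Crimp% = ((L_yarn - L_fabric) / L_fabric) * 100
Step 1: Extension = 30.6 - 29 = 1.6 cm
Step 2: Crimp% = (1.6 / 29) * 100
Step 3: Crimp% = 0.055172 * 100 = 5.5172% ≈ 5.5%

5.5%


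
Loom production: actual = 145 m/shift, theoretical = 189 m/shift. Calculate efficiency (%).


Formula: Efficiency% = (Actual output / Theoretical output) * 100
Efficiency% = (145 / 189) * 100
Efficiency% = 0.767196 * 100 = 76.7196% ≈ 76.7%

76.7%


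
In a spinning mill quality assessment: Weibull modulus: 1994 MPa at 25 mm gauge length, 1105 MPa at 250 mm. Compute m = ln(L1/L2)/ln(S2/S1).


Formula: m = ln(L1/L2) / ln(S2/S1)
Step 1: ln(L1/L2) = ln(25/250) = -2.30259
Step 2: S2/S1 = 1105/1994 = 0.55416
Step 3: ln(S2/S1) = ln(0.55416) = -0.59030
Step 4: m = -2.30259 / -0.59030 = 3.90

3.90 (Weibull m)


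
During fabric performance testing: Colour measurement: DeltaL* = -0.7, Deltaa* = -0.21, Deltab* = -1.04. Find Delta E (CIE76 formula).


Formula: Delta E = sqrt(dL*^2 + da*^2 + db*^2)
Step 1: dL*^2 = (-0.7)^2 = 0.49
Step 2: da*^2 = (-0.21)^2 = 0.0441
Step 3: db*^2 = (-1.04)^2 = 1.0816
Step 4: Sum = 0.49 + 0.0441 + 1.0816 = 1.6157
Step 5: Delta E = sqrt(1.6157) = 1.27

1.27 Delta E


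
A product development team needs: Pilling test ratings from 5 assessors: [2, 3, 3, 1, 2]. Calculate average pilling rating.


Formula: Mean = sum / count
Sum = 2 + 3 + 3 + 1 + 2 = 11
Mean = 11 / 5 = 2.2

2.2


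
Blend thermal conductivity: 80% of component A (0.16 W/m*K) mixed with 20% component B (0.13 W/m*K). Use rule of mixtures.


Formula: Blend property = (fraction_A * property_A) + (fraction_B * property_B)
Step 1: Contribution A = 80/100 * 0.16 W/m*K = 0.128 W/m*K
Step 2: Contribution B = 20/100 * 0.13 W/m*K = 0.026 W/m*K
Step 3: Blend thermal conductivity = 0.128 + 0.026 = 0.154 W/m*K

0.154 W/m*K


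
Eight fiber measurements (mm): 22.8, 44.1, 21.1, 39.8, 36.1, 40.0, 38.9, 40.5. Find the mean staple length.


Formula: Mean = sum of lengths / count
Sum = 22.8 + 44.1 + 21.1 + 39.8 + 36.1 + 40.0 + 38.9 + 40.5
Sum = 283.3 mm
Mean = 283.3 / 8 = 35.41 mm

35.41 mm


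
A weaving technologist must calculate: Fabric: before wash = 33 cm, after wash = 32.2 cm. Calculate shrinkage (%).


Formula: Shrinkage% = ((L_before - L_after) / L_before) * 100
Step 1: Shrinkage = 33 - 32.2 = 0.8 cm
Step 2: Shrinkage% = (0.8 / 33) * 100
Step 3: Shrinkage% = 0.024242 * 100 = 2.4242% ≈ 2.4%

2.4%


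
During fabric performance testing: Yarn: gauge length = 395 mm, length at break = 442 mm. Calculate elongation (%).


Formula: Elongation (%) = ((L_break - L0) / L0) * 100
Step 1: Extension = 442 - 395 = 47 mm
Step 2: Elongation = (47 / 395) * 100
Step 3: Elongation = 0.118987 * 100 = 11.8987% ≈ 11.9%

11.9%


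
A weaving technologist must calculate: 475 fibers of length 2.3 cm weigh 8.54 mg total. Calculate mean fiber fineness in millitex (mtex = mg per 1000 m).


Formula: fineness (mtex) = mass (mg) / total length (km) = (mass_mg / total_length_m) * 1000
Step 1: Convert fiber length: 2.3 cm = 0.023 m
Step 2: Total fiber length = 475 * 0.023 = 10.925 m
Step 3: Linear density = 8.54 mg / 10.925 m = 0.7817 mg/m
Step 4: fineness = 0.7817 * 1000 = 781.7 mtex

781.7 mtex


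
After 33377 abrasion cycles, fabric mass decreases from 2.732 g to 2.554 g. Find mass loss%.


Formula: Mass loss% = ((m_before - m_after) / m_before) * 100
Step 1: Mass loss = 2.732 - 2.554 = 0.178 g
Step 2: Ratio = 0.178 / 2.732 = 0.0651537
Step 3: Mass loss% = 0.0651537 * 100 = 6.51537% ≈ 6.52%

6.52%


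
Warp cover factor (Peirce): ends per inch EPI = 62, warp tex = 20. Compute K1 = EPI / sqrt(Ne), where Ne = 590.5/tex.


Formula: K1 = EPI / sqrt(Ne), with Ne = 590.5 / tex_warp
Step 1: Ne = 590.5 / 20 = 29.525
Step 2: sqrt(Ne) = sqrt(29.525) = 5.4337
Step 3: K1 = 62 / 5.4337 = 11.4

11.4


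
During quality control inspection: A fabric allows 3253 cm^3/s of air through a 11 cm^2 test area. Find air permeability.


Formula: Air Permeability = Airflow / Test Area
AP = 3253 cm^3/s / 11 cm^2
AP = 295.7 cm^3/s/cm^2

295.7 cm^3/s/cm^2


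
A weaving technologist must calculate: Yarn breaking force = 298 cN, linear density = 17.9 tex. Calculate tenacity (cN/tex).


Formula: Tenacity = Breaking force / Linear density
Tenacity = 298 cN / 17.9 tex
Tenacity = 16.65 cN/tex

16.65 cN/tex


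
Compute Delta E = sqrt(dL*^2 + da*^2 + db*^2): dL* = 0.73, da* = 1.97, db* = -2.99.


Formula: Delta E = sqrt(dL*^2 + da*^2 + db*^2)
Step 1: dL*^2 = 0.73^2 = 0.5329
Step 2: da*^2 = 1.97^2 = 3.8809
Step 3: db*^2 = (-2.99)^2 = 8.9401
Step 4: Sum = 0.5329 + 3.8809 + 8.9401 = 13.3539
Step 5: Delta E = sqrt(13.3539) = 3.65

3.65 Delta E


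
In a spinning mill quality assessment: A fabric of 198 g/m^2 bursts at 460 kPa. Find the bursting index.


Formula: Bursting Index = Bursting Strength / Fabric GSM
BI = 460 kPa / 198 g/m^2
BI = 2.323 kPa/(g/m^2)

2.323 kPa/(g/m^2)


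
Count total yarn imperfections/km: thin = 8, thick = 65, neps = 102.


Formula: Total = thin places + thick places + neps
Total = 8 + 65 + 102
Total = 175 imperfections/km

175 imperfections/km


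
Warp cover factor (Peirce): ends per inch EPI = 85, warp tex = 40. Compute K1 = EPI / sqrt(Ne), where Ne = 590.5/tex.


Formula: K1 = EPI / sqrt(Ne), with Ne = 590.5 / tex_warp
Step 1: Ne = 590.5 / 40 = 14.763
Step 2: sqrt(Ne) = sqrt(14.763) = 3.8423
Step 3: K1 = 85 / 3.8423 = 22.1

22.1


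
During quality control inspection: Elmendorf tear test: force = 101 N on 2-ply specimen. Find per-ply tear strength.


Formula: Per-ply strength = Total force / Number of plies
Per-ply = 101 N / 2
Per-ply = 50.5 N

50.5 N


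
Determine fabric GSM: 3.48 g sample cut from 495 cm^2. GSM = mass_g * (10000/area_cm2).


Formula: GSM = mass_g / area_m2
Step 1: Convert area: 495 cm^2 = 495 / 10000 = 0.0495 m^2
Step 2: GSM = 3.48 g / 0.0495 m^2 = 70.3 g/m^2

70.3 g/m^2


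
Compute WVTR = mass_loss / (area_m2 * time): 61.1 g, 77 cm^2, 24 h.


Formula: WVTR = mass_loss / (area * time)
Step 1: Convert area: 77 cm^2 = 0.0077 m^2
Step 2: WVTR = 61.1 g / (0.0077 m^2 * 24 h)
Step 3: WVTR = 61.1 / 0.1848 = 330.6 g/m^2/h

330.6 g/m^2/h


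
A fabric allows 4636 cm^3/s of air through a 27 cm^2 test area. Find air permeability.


Formula: Air Permeability = Airflow / Test Area
AP = 4636 cm^3/s / 27 cm^2
AP = 171.7 cm^3/s/cm^2

171.7 cm^3/s/cm^2


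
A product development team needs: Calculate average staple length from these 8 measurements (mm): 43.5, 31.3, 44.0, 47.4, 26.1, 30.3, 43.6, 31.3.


Formula: Mean = sum of lengths / count
Sum = 43.5 + 31.3 + 44.0 + 47.4 + 26.1 + 30.3 + 43.6 + 31.3
Sum = 297.5 mm
Mean = 297.5 / 8 = 37.19 mm

37.19 mm


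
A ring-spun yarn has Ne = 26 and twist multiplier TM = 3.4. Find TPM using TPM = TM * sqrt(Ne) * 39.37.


Formula: TPM = TM * sqrt(Ne) * 39.37
Step 1: sqrt(Ne) = sqrt(26) = 5.099
Step 2: TM * sqrt(Ne) = 3.4 * 5.099 = 17.3366
Step 3: TPM = 17.3366 * 39.37 = 683 twists/m

683 twists/m


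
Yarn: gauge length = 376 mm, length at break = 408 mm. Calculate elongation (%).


Formula: Elongation (%) = ((L_break - L0) / L0) * 100
Step 1: Extension = 408 - 376 = 32 mm
Step 2: Elongation = (32 / 376) * 100
Step 3: Elongation = 0.085106 * 100 = 8.5106% ≈ 8.5%

8.5%


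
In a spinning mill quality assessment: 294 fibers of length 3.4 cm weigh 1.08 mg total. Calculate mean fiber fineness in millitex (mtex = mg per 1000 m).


Formula: fineness (mtex) = mass (mg) / total length (km) = (mass_mg / total_length_m) * 1000
Step 1: Convert fiber length: 3.4 cm = 0.034 m
Step 2: Total fiber length = 294 * 0.034 = 9.996 m
Step 3: Linear density = 1.08 mg / 9.996 m = 0.1080 mg/m
Step 4: fineness = 0.1080 * 1000 = 108.0 mtex

108.0 mtex


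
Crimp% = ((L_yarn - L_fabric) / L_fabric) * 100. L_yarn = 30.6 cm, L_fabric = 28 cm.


Formula: Crimp% = ((L_yarn - L_fabric) / L_fabric) * 100
Step 1: Extension = 30.6 - 28 = 2.6 cm
Step 2: Crimp% = (2.6 / 28) * 100
Step 3: Crimp% = 0.092857 * 100 = 9.2857% ≈ 9.3%

9.3%


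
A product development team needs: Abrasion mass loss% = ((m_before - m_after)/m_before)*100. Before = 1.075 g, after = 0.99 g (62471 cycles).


Formula: Mass loss% = ((m_before - m_after) / m_before) * 100
Step 1: Mass loss = 1.075 - 0.99 = 0.085 g
Step 2: Ratio = 0.085 / 1.075 = 0.0790698
Step 3: Mass loss% = 0.0790698 * 100 = 7.90698% ≈ 7.91%

7.91%


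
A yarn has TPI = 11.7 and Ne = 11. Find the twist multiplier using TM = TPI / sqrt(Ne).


Formula: TM = TPI / sqrt(Ne)
Step 1: sqrt(Ne) = sqrt(11) = 3.3166
Step 2: TM = 11.7 / 3.3166 = 3.53

3.53 TM


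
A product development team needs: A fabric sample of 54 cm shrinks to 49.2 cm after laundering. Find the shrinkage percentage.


Formula: Shrinkage% = ((L_before - L_after) / L_before) * 100
Step 1: Shrinkage = 54 - 49.2 = 4.8 cm
Step 2: Shrinkage% = (4.8 / 54) * 100
Step 3: Shrinkage% = 0.088889 * 100 = 8.8889% ≈ 8.9%

8.9%


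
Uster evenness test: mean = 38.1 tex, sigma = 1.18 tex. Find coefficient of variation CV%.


Formula: CV% = (standard deviation / mean) * 100
Step 1: Ratio = 1.18 / 38.1 = 0.030971
Step 2: CV% = 0.030971 * 100 = 3.0971% ≈ 3.1%

3.1%


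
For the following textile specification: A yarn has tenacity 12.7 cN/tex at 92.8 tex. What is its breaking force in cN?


Formula: Breaking force = Tenacity * Linear density
F = 12.7 cN/tex * 92.8 tex
F = 1178.56 cN

1178.56 cN
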